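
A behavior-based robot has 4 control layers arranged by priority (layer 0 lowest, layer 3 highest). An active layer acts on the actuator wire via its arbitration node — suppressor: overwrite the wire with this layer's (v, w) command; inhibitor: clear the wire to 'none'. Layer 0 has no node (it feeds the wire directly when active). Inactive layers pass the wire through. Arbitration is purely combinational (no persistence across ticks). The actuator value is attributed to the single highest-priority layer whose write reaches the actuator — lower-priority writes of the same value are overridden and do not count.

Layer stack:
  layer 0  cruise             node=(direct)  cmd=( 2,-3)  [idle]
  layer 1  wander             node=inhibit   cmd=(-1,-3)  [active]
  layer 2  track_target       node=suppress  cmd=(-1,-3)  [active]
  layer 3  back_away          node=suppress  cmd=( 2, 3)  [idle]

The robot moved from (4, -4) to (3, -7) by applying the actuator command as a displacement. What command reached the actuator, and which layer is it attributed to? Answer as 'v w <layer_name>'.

-1 -3 track_target

displacement = (3, -7) − (4, -4) = (-1, -3)
[0] cruise off; wire := none
[1] wander on (inhibit); wire := none
[2] track_target on (suppress); wire := (-1, -3)
[3] back_away off; pass (-1, -3)
output (-1, -3) — from layer 2 (track_target)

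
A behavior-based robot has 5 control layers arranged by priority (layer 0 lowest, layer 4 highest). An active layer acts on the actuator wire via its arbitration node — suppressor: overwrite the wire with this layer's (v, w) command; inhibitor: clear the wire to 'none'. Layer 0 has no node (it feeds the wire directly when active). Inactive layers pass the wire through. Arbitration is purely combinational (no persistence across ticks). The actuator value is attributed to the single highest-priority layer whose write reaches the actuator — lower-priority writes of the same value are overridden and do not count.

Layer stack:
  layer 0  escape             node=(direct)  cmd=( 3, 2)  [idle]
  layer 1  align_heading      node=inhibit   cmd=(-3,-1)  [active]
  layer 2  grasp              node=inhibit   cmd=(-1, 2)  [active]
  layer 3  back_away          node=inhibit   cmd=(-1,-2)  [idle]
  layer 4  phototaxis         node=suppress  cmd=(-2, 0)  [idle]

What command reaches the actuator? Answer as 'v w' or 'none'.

L0 escape: idle → wire = none
L1 align_heading: active, inhibitor → wire = none
L2 grasp: active, inhibitor → wire = none
L3 back_away: idle → wire stays none
L4 phototaxis: idle → wire stays none
actuator = none

none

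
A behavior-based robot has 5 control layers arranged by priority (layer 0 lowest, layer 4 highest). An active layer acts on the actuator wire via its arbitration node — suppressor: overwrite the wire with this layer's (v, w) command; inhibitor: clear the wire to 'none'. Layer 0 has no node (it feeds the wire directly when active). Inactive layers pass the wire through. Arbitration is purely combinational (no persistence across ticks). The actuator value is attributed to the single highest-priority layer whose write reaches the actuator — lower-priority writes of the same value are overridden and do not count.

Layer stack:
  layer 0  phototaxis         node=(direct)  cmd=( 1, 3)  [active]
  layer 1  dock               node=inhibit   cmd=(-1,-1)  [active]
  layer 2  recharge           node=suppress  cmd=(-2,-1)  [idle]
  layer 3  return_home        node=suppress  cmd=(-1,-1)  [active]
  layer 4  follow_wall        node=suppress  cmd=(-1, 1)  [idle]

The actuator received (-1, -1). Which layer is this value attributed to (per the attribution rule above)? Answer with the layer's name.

return_home

layer 0 (phototaxis) active — direct: (1, 3)
layer 1 (dock) active — inhibits: none
layer 2 (recharge) idle — unchanged: none
layer 3 (return_home) active — suppresses: (-1, -1)
layer 4 (follow_wall) idle — unchanged: (-1, -1)
→ actuator (-1, -1)
last writer: layer 3 = return_home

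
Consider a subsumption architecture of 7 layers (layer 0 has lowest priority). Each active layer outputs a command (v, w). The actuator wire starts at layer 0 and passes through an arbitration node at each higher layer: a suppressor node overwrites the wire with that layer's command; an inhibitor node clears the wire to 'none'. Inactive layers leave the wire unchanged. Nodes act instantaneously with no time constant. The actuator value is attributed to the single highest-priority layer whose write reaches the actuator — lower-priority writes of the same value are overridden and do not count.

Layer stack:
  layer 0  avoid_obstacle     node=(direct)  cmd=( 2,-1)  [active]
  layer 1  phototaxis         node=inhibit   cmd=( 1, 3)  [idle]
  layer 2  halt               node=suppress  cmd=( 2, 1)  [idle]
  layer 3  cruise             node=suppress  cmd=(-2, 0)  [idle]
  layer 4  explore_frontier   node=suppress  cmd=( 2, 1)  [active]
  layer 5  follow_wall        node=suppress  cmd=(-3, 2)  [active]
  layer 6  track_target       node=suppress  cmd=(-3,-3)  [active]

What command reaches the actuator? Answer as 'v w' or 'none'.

L0 avoid_obstacle: active, feeds wire = (2, -1)
L1 phototaxis: idle → wire stays (2, -1)
L2 halt: idle → wire stays (2, -1)
L3 cruise: idle → wire stays (2, -1)
L4 explore_frontier: active, suppressor → wire = (2, 1)
L5 follow_wall: active, suppressor → wire = (-3, 2)
L6 track_target: active, suppressor → wire = (-3, -3)
actuator = (-3, -3)

-3 -3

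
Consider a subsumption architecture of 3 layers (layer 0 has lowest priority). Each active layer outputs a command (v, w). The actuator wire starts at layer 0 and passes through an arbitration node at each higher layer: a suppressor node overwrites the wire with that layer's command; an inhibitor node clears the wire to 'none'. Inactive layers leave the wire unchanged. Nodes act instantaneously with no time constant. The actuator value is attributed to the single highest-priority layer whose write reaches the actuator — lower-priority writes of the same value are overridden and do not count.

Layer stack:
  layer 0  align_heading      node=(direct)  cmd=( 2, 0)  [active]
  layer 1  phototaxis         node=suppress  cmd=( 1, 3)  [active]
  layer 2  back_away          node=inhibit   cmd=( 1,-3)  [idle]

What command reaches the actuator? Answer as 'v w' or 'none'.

1 3

[0] align_heading on; wire := (2, 0)
[1] phototaxis on (suppress); wire := (1, 3)
[2] back_away off; pass (1, 3)
output (1, 3)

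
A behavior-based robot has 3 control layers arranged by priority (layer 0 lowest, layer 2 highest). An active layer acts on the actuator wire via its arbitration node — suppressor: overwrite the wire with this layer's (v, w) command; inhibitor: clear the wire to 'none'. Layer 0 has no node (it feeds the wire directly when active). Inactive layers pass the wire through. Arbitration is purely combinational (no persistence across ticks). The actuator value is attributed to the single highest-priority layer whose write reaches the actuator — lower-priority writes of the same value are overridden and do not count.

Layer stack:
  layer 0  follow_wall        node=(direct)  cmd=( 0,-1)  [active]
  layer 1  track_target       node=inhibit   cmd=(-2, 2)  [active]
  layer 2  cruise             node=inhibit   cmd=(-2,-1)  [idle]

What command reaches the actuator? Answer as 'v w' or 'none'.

none

layer 0 (follow_wall) active — direct: (0, -1)
layer 1 (track_target) active — inhibits: none
layer 2 (cruise) idle — unchanged: none
→ actuator none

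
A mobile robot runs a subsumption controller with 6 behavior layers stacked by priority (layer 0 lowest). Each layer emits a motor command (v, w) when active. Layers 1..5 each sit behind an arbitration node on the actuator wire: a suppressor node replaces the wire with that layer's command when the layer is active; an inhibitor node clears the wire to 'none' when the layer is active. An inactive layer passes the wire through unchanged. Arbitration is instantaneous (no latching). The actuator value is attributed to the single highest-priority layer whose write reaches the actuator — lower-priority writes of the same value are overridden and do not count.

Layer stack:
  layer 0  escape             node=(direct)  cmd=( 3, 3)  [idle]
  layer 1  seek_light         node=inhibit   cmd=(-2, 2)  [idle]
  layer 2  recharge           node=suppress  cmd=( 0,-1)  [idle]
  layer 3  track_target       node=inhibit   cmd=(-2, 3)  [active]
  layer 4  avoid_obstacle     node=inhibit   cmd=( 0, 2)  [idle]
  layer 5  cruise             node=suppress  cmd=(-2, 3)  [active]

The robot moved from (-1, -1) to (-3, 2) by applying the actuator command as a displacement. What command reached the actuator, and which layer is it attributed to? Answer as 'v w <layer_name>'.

displacement = (-3, 2) − (-1, -1) = (-2, 3)
L0 escape: idle → wire = none
L1 seek_light: idle → wire stays none
L2 recharge: idle → wire stays none
L3 track_target: active, inhibitor → wire = none
L4 avoid_obstacle: idle → wire stays none
L5 cruise: active, suppressor → wire = (-2, 3)
actuator = (-2, 3) — from layer 5 (cruise)

-2 3 cruise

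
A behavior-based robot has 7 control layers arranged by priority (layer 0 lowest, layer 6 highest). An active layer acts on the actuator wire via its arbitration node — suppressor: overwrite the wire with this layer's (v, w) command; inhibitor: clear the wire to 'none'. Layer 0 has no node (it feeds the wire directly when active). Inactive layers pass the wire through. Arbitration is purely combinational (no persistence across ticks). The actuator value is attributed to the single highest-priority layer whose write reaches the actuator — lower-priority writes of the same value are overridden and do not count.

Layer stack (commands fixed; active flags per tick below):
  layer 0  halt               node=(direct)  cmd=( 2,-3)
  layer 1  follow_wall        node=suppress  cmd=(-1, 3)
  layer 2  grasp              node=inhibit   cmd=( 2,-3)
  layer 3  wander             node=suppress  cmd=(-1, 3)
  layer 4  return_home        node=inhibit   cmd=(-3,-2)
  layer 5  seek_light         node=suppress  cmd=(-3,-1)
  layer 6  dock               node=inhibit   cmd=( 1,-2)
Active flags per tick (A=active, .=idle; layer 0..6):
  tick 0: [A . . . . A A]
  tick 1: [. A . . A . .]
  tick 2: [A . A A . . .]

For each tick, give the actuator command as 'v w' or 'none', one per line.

none
none
-1 3

tick 0:
  L0 halt: active, feeds wire = (2, -3)
  L1 follow_wall: idle → wire stays (2, -3)
  L2 grasp: idle → wire stays (2, -3)
  L3 wander: idle → wire stays (2, -3)
  L4 return_home: idle → wire stays (2, -3)
  L5 seek_light: active, suppressor → wire = (-3, -1)
  L6 dock: active, inhibitor → wire = none
  actuator = none
tick 1:
  L0 halt: idle → wire = none
  L1 follow_wall: active, suppressor → wire = (-1, 3)
  L2 grasp: idle → wire stays (-1, 3)
  L3 wander: idle → wire stays (-1, 3)
  L4 return_home: active, inhibitor → wire = none
  L5 seek_light: idle → wire stays none
  L6 dock: idle → wire stays none
  actuator = none
tick 2:
  L0 halt: active, feeds wire = (2, -3)
  L1 follow_wall: idle → wire stays (2, -3)
  L2 grasp: active, inhibitor → wire = none
  L3 wander: active, suppressor → wire = (-1, 3)
  L4 return_home: idle → wire stays (-1, 3)
  L5 seek_light: idle → wire stays (-1, 3)
  L6 dock: idle → wire stays (-1, 3)
  actuator = (-1, 3)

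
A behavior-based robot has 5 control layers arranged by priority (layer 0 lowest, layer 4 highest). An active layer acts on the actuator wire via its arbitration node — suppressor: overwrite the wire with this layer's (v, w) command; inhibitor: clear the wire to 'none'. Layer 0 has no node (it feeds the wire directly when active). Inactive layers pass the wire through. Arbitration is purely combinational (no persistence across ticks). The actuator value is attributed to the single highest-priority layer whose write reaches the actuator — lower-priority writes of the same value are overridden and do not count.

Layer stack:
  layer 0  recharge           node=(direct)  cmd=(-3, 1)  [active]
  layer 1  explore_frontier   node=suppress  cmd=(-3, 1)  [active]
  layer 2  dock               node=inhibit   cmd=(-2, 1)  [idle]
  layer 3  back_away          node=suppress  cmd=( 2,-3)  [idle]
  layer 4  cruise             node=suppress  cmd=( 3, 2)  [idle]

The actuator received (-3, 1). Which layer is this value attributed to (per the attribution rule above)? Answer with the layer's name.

explore_frontier

layer 0 (recharge) active — direct: (-3, 1)
layer 1 (explore_frontier) active — suppresses: (-3, 1)
layer 2 (dock) idle — unchanged: (-3, 1)
layer 3 (back_away) idle — unchanged: (-3, 1)
layer 4 (cruise) idle — unchanged: (-3, 1)
→ actuator (-3, 1)
last writer: layer 1 = explore_frontier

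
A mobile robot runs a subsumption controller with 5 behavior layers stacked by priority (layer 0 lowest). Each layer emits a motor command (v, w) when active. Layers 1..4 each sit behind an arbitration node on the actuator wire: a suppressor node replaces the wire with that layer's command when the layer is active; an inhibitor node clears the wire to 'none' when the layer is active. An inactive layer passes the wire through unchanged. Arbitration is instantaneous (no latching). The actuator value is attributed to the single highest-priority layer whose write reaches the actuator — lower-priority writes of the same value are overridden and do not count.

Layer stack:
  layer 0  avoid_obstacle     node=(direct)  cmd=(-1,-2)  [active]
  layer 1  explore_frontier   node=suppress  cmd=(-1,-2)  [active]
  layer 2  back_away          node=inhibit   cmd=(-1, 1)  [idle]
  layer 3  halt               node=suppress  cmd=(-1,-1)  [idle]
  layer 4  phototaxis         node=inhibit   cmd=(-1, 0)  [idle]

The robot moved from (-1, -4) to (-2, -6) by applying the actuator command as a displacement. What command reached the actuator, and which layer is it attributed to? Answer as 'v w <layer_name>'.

displacement = (-2, -6) − (-1, -4) = (-1, -2)
L0 avoid_obstacle: active, feeds wire = (-1, -2)
L1 explore_frontier: active, suppressor → wire = (-1, -2)
L2 back_away: idle → wire stays (-1, -2)
L3 halt: idle → wire stays (-1, -2)
L4 phototaxis: idle → wire stays (-1, -2)
actuator = (-1, -2) — from layer 1 (explore_frontier)

-1 -2 explore_frontier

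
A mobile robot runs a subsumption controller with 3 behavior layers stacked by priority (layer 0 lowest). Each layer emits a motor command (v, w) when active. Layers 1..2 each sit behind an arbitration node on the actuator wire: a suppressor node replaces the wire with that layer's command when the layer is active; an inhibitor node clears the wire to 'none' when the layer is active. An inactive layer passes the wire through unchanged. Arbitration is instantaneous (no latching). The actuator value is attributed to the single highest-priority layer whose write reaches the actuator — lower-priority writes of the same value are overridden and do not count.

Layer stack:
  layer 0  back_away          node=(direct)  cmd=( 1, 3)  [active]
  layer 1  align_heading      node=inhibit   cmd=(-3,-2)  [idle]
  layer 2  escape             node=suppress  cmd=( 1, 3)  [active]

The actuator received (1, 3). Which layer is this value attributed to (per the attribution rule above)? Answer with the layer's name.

escape

L0 back_away: active, feeds wire = (1, 3)
L1 align_heading: idle → wire stays (1, 3)
L2 escape: active, suppressor → wire = (1, 3)
actuator = (1, 3)
last writer: layer 2 = escape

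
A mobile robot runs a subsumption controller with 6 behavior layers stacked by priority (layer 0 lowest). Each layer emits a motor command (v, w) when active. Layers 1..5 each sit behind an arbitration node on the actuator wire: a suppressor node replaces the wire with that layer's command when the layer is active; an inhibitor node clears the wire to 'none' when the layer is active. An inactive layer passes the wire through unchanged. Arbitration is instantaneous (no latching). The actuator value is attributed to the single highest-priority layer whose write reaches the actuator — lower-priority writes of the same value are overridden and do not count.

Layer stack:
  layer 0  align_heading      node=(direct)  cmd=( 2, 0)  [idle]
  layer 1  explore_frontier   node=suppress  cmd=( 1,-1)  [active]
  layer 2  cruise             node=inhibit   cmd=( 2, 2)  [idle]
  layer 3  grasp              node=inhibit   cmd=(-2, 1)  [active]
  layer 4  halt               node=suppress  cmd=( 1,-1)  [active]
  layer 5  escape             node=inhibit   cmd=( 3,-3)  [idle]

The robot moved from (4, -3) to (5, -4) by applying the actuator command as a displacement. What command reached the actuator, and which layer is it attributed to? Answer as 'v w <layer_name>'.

displacement = (5, -4) − (4, -3) = (1, -1)
L0 align_heading: idle → wire = none
L1 explore_frontier: active, suppressor → wire = (1, -1)
L2 cruise: idle → wire stays (1, -1)
L3 grasp: active, inhibitor → wire = none
L4 halt: active, suppressor → wire = (1, -1)
L5 escape: idle → wire stays (1, -1)
actuator = (1, -1) — from layer 4 (halt)

1 -1 halt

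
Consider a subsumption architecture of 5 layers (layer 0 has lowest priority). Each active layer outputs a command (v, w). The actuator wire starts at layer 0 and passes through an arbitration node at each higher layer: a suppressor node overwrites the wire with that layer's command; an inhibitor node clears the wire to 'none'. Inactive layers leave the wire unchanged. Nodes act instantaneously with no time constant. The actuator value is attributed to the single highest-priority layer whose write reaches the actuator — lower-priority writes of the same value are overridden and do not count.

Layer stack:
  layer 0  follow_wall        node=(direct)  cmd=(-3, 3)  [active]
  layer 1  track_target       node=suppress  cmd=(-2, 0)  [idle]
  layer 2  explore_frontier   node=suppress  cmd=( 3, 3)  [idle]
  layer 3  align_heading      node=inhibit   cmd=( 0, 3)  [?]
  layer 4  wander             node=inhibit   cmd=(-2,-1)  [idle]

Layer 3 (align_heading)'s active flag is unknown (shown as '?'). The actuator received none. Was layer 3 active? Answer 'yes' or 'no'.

yes

If layer 3 is active=yes:
  actuator would be none
If layer 3 is active=no:
  actuator would be (-3, 3)
Observed none, so layer 3 was active.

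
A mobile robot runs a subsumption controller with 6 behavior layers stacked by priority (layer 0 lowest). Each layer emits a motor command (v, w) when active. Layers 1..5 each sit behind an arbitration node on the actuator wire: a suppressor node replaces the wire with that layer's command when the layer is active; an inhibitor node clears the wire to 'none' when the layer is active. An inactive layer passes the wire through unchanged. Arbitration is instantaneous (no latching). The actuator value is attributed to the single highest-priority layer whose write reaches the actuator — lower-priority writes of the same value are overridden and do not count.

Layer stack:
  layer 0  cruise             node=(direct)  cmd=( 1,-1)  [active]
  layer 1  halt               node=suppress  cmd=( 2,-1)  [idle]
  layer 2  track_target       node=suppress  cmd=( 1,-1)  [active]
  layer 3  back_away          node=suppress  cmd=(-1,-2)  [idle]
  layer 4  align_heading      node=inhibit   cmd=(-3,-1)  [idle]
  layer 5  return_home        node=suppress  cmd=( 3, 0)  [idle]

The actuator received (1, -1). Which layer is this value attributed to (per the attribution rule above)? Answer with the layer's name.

layer 0 (cruise) active — direct: (1, -1)
layer 1 (halt) idle — unchanged: (1, -1)
layer 2 (track_target) active — suppresses: (1, -1)
layer 3 (back_away) idle — unchanged: (1, -1)
layer 4 (align_heading) idle — unchanged: (1, -1)
layer 5 (return_home) idle — unchanged: (1, -1)
→ actuator (1, -1)
last writer: layer 2 = track_target

track_target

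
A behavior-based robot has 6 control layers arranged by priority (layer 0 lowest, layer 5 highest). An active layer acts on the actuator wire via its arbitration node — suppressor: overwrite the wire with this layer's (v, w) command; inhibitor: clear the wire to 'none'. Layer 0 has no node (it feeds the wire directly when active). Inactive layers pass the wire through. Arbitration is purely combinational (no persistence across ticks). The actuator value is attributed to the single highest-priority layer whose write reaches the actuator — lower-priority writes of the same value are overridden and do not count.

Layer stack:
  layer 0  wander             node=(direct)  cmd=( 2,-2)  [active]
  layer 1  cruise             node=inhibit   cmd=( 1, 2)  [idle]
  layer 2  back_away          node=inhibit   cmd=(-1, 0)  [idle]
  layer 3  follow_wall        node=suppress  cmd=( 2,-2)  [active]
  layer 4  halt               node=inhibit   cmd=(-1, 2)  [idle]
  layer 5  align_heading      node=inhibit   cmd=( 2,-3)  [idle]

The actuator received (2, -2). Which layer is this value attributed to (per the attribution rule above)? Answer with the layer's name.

follow_wall

layer 0 (wander) active — direct: (2, -2)
layer 1 (cruise) idle — unchanged: (2, -2)
layer 2 (back_away) idle — unchanged: (2, -2)
layer 3 (follow_wall) active — suppresses: (2, -2)
layer 4 (halt) idle — unchanged: (2, -2)
layer 5 (align_heading) idle — unchanged: (2, -2)
→ actuator (2, -2)
last writer: layer 3 = follow_wall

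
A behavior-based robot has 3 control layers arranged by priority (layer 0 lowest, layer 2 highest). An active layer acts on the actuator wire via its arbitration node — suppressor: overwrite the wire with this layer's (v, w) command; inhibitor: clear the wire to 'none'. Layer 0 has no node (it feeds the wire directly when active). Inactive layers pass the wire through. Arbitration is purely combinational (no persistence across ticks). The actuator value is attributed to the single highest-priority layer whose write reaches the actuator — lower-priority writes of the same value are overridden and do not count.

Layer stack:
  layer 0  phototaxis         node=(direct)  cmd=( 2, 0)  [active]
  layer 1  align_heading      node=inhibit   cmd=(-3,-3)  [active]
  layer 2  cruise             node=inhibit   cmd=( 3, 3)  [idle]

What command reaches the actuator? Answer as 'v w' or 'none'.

none

[0] phototaxis on; wire := (2, 0)
[1] align_heading on (inhibit); wire := none
[2] cruise off; pass none
output none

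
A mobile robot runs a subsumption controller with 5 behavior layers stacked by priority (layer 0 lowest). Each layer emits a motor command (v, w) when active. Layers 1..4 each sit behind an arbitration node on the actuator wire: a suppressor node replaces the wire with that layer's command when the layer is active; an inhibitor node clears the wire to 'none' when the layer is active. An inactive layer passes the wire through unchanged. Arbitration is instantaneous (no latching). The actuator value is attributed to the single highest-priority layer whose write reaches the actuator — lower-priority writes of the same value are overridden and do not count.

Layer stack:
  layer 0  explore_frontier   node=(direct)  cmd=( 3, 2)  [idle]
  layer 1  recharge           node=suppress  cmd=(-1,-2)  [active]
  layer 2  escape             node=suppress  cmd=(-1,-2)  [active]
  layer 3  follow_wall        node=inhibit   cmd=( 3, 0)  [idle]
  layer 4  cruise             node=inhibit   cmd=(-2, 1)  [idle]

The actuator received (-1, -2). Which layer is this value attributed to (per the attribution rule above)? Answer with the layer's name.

escape

[0] explore_frontier off; wire := none
[1] recharge on (suppress); wire := (-1, -2)
[2] escape on (suppress); wire := (-1, -2)
[3] follow_wall off; pass (-1, -2)
[4] cruise off; pass (-1, -2)
output (-1, -2)
last writer: layer 2 = escape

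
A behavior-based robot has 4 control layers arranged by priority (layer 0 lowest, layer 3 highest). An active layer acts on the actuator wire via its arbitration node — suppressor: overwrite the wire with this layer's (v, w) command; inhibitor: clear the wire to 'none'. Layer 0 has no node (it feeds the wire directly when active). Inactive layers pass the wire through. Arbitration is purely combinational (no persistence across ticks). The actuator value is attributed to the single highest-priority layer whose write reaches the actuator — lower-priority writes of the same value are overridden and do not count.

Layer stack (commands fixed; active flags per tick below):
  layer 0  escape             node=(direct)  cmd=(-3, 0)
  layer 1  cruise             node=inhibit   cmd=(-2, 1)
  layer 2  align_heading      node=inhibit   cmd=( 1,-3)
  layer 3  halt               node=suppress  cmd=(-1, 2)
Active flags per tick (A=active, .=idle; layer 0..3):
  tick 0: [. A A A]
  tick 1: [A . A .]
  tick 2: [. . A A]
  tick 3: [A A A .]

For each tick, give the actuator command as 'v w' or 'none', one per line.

tick 0:
  [0] escape off; wire := none
  [1] cruise on (inhibit); wire := none
  [2] align_heading on (inhibit); wire := none
  [3] halt on (suppress); wire := (-1, 2)
  output (-1, 2)
tick 1:
  [0] escape on; wire := (-3, 0)
  [1] cruise off; pass (-3, 0)
  [2] align_heading on (inhibit); wire := none
  [3] halt off; pass none
  output none
tick 2:
  [0] escape off; wire := none
  [1] cruise off; pass none
  [2] align_heading on (inhibit); wire := none
  [3] halt on (suppress); wire := (-1, 2)
  output (-1, 2)
tick 3:
  [0] escape on; wire := (-3, 0)
  [1] cruise on (inhibit); wire := none
  [2] align_heading on (inhibit); wire := none
  [3] halt off; pass none
  output none

-1 2
none
-1 2
none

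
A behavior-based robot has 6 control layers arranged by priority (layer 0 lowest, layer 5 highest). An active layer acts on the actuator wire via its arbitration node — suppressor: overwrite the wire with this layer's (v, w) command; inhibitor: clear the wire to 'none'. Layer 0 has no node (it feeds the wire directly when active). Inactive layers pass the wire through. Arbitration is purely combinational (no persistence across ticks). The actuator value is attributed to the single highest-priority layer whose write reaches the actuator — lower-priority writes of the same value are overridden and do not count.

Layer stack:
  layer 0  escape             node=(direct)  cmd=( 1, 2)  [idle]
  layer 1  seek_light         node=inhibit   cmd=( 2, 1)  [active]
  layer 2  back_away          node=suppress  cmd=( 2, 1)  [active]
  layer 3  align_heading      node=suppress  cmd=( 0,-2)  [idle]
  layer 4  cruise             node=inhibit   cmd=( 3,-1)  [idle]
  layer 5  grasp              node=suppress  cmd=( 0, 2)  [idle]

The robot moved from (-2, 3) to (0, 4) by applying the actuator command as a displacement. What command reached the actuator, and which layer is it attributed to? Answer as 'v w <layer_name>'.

displacement = (0, 4) − (-2, 3) = (2, 1)
L0 escape: idle → wire = none
L1 seek_light: active, inhibitor → wire = none
L2 back_away: active, suppressor → wire = (2, 1)
L3 align_heading: idle → wire stays (2, 1)
L4 cruise: idle → wire stays (2, 1)
L5 grasp: idle → wire stays (2, 1)
actuator = (2, 1) — from layer 2 (back_away)

2 1 back_away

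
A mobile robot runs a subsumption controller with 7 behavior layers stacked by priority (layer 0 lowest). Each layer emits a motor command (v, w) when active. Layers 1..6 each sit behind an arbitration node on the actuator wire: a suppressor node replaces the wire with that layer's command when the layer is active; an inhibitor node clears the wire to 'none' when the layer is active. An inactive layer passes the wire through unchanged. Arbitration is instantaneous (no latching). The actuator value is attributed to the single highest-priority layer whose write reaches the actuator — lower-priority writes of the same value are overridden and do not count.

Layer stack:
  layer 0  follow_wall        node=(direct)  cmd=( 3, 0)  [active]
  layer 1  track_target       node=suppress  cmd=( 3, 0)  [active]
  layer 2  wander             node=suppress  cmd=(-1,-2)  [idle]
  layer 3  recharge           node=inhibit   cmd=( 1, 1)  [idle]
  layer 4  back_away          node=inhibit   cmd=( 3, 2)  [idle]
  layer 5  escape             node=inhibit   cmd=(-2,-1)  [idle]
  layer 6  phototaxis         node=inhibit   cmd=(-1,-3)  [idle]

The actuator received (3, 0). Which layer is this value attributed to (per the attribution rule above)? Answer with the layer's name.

[0] follow_wall on; wire := (3, 0)
[1] track_target on (suppress); wire := (3, 0)
[2] wander off; pass (3, 0)
[3] recharge off; pass (3, 0)
[4] back_away off; pass (3, 0)
[5] escape off; pass (3, 0)
[6] phototaxis off; pass (3, 0)
output (3, 0)
last writer: layer 1 = track_target

track_target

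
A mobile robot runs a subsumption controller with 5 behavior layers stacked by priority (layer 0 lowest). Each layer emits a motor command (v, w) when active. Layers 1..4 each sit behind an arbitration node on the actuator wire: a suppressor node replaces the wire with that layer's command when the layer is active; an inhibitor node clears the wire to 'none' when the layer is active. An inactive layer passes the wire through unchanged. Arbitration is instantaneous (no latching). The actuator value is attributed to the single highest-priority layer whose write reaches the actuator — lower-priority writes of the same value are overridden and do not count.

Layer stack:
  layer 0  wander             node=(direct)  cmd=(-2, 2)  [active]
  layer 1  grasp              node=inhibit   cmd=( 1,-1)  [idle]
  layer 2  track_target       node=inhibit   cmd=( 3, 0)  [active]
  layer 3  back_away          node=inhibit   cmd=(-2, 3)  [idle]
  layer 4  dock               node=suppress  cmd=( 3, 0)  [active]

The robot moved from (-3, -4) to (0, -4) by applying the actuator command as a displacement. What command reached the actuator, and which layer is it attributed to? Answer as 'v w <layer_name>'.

3 0 dock

displacement = (0, -4) − (-3, -4) = (3, 0)
L0 wander: active, feeds wire = (-2, 2)
L1 grasp: idle → wire stays (-2, 2)
L2 track_target: active, inhibitor → wire = none
L3 back_away: idle → wire stays none
L4 dock: active, suppressor → wire = (3, 0)
actuator = (3, 0) — from layer 4 (dock)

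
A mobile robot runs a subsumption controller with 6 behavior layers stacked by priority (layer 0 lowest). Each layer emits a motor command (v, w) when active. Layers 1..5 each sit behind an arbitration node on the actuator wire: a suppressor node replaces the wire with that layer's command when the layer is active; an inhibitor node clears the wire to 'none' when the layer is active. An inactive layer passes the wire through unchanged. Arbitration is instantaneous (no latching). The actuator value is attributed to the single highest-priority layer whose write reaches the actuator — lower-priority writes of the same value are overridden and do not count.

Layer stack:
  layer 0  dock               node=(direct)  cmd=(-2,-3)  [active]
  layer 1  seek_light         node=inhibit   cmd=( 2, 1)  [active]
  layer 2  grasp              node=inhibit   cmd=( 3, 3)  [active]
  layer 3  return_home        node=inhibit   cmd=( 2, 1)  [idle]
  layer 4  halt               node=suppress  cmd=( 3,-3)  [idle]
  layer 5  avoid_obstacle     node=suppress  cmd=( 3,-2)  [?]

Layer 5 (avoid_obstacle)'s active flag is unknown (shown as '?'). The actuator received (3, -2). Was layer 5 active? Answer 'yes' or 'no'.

yes

If layer 5 is active=yes:
  actuator would be (3, -2)
If layer 5 is active=no:
  actuator would be none
Observed (3, -2), so layer 5 was active.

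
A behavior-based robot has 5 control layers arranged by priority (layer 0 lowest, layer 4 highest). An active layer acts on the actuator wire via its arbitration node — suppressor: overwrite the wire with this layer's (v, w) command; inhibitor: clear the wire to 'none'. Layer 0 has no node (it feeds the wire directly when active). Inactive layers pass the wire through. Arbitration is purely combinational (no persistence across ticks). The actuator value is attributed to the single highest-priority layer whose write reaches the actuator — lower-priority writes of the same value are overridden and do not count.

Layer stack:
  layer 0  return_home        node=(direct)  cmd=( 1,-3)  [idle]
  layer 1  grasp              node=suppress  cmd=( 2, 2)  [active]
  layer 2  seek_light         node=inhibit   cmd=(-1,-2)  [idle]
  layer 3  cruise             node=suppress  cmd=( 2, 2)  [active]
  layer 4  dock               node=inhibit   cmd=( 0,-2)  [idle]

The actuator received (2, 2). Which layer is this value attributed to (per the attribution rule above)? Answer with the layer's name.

cruise

[0] return_home off; wire := none
[1] grasp on (suppress); wire := (2, 2)
[2] seek_light off; pass (2, 2)
[3] cruise on (suppress); wire := (2, 2)
[4] dock off; pass (2, 2)
output (2, 2)
last writer: layer 3 = cruise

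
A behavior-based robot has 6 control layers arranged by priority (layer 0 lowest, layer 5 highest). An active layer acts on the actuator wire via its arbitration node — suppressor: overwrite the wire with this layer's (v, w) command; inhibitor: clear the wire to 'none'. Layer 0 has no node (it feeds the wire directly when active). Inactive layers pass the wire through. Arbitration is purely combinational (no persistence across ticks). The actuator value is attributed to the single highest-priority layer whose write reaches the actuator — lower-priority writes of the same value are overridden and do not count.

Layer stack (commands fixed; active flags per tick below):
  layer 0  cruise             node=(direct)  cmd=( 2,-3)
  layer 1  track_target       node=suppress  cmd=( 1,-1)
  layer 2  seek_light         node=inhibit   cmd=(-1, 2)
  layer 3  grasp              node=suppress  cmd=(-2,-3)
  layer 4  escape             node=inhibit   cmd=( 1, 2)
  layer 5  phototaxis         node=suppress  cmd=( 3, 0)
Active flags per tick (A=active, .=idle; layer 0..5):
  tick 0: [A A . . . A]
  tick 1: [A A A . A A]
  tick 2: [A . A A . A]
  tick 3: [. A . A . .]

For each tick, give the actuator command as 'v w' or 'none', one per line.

3 0
3 0
3 0
-2 -3

tick 0:
  layer 0 (cruise) active — direct: (2, -3)
  layer 1 (track_target) active — suppresses: (1, -1)
  layer 2 (seek_light) idle — unchanged: (1, -1)
  layer 3 (grasp) idle — unchanged: (1, -1)
  layer 4 (escape) idle — unchanged: (1, -1)
  layer 5 (phototaxis) active — suppresses: (3, 0)
  → actuator (3, 0)
tick 1:
  layer 0 (cruise) active — direct: (2, -3)
  layer 1 (track_target) active — suppresses: (1, -1)
  layer 2 (seek_light) active — inhibits: none
  layer 3 (grasp) idle — unchanged: none
  layer 4 (escape) active — inhibits: none
  layer 5 (phototaxis) active — suppresses: (3, 0)
  → actuator (3, 0)
tick 2:
  layer 0 (cruise) active — direct: (2, -3)
  layer 1 (track_target) idle — unchanged: (2, -3)
  layer 2 (seek_light) active — inhibits: none
  layer 3 (grasp) active — suppresses: (-2, -3)
  layer 4 (escape) idle — unchanged: (-2, -3)
  layer 5 (phototaxis) active — suppresses: (3, 0)
  → actuator (3, 0)
tick 3:
  layer 0 (cruise) idle — none
  layer 1 (track_target) active — suppresses: (1, -1)
  layer 2 (seek_light) idle — unchanged: (1, -1)
  layer 3 (grasp) active — suppresses: (-2, -3)
  layer 4 (escape) idle — unchanged: (-2, -3)
  layer 5 (phototaxis) idle — unchanged: (-2, -3)
  → actuator (-2, -3)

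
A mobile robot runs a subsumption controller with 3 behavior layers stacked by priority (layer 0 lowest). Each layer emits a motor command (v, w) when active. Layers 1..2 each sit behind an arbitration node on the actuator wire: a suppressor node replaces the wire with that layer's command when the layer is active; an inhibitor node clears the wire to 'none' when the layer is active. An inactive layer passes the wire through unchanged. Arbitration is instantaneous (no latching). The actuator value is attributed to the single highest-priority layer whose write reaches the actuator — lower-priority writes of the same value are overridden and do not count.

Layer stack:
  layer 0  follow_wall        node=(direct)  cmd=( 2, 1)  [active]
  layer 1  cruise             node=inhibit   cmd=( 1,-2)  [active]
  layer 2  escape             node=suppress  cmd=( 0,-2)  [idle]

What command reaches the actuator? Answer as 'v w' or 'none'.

none

layer 0 (follow_wall) active — direct: (2, 1)
layer 1 (cruise) active — inhibits: none
layer 2 (escape) idle — unchanged: none
→ actuator none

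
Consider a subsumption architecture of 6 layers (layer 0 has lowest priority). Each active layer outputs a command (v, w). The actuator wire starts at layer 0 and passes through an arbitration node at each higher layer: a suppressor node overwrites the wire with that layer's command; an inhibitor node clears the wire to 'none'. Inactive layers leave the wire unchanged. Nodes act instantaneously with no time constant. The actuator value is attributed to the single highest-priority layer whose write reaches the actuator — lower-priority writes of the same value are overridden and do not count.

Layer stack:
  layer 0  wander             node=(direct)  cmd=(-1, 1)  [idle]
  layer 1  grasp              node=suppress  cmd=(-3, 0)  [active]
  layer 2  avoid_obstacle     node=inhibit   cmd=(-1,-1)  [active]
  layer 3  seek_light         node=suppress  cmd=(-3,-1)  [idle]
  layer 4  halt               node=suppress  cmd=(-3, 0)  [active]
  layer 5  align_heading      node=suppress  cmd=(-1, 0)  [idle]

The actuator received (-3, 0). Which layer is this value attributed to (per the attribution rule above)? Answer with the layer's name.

halt

L0 wander: idle → wire = none
L1 grasp: active, suppressor → wire = (-3, 0)
L2 avoid_obstacle: active, inhibitor → wire = none
L3 seek_light: idle → wire stays none
L4 halt: active, suppressor → wire = (-3, 0)
L5 align_heading: idle → wire stays (-3, 0)
actuator = (-3, 0)
last writer: layer 4 = halt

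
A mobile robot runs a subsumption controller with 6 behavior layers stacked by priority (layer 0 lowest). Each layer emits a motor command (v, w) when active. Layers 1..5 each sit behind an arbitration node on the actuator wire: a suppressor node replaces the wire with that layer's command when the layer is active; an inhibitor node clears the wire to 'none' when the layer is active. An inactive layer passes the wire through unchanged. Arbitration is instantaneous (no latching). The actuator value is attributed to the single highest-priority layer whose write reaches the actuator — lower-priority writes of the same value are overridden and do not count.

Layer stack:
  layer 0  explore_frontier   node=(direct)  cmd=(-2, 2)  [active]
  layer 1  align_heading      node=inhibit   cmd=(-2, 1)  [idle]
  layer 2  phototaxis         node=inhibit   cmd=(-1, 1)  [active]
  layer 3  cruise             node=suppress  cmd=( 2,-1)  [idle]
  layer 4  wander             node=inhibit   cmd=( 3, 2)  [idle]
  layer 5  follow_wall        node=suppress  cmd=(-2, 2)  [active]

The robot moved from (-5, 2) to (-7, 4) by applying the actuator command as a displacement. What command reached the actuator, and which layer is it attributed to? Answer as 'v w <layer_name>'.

displacement = (-7, 4) − (-5, 2) = (-2, 2)
[0] explore_frontier on; wire := (-2, 2)
[1] align_heading off; pass (-2, 2)
[2] phototaxis on (inhibit); wire := none
[3] cruise off; pass none
[4] wander off; pass none
[5] follow_wall on (suppress); wire := (-2, 2)
output (-2, 2) — from layer 5 (follow_wall)

-2 2 follow_wall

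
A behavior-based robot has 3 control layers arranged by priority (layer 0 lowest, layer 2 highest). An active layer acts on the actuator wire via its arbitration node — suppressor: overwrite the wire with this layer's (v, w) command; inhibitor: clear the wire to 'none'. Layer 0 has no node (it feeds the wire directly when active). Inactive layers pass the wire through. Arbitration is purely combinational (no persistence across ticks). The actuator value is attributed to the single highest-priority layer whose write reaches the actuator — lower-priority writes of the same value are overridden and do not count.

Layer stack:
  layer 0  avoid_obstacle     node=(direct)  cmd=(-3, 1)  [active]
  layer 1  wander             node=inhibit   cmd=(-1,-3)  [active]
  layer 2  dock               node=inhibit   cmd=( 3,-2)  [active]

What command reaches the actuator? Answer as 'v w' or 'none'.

layer 0 (avoid_obstacle) active — direct: (-3, 1)
layer 1 (wander) active — inhibits: none
layer 2 (dock) active — inhibits: none
→ actuator none

none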